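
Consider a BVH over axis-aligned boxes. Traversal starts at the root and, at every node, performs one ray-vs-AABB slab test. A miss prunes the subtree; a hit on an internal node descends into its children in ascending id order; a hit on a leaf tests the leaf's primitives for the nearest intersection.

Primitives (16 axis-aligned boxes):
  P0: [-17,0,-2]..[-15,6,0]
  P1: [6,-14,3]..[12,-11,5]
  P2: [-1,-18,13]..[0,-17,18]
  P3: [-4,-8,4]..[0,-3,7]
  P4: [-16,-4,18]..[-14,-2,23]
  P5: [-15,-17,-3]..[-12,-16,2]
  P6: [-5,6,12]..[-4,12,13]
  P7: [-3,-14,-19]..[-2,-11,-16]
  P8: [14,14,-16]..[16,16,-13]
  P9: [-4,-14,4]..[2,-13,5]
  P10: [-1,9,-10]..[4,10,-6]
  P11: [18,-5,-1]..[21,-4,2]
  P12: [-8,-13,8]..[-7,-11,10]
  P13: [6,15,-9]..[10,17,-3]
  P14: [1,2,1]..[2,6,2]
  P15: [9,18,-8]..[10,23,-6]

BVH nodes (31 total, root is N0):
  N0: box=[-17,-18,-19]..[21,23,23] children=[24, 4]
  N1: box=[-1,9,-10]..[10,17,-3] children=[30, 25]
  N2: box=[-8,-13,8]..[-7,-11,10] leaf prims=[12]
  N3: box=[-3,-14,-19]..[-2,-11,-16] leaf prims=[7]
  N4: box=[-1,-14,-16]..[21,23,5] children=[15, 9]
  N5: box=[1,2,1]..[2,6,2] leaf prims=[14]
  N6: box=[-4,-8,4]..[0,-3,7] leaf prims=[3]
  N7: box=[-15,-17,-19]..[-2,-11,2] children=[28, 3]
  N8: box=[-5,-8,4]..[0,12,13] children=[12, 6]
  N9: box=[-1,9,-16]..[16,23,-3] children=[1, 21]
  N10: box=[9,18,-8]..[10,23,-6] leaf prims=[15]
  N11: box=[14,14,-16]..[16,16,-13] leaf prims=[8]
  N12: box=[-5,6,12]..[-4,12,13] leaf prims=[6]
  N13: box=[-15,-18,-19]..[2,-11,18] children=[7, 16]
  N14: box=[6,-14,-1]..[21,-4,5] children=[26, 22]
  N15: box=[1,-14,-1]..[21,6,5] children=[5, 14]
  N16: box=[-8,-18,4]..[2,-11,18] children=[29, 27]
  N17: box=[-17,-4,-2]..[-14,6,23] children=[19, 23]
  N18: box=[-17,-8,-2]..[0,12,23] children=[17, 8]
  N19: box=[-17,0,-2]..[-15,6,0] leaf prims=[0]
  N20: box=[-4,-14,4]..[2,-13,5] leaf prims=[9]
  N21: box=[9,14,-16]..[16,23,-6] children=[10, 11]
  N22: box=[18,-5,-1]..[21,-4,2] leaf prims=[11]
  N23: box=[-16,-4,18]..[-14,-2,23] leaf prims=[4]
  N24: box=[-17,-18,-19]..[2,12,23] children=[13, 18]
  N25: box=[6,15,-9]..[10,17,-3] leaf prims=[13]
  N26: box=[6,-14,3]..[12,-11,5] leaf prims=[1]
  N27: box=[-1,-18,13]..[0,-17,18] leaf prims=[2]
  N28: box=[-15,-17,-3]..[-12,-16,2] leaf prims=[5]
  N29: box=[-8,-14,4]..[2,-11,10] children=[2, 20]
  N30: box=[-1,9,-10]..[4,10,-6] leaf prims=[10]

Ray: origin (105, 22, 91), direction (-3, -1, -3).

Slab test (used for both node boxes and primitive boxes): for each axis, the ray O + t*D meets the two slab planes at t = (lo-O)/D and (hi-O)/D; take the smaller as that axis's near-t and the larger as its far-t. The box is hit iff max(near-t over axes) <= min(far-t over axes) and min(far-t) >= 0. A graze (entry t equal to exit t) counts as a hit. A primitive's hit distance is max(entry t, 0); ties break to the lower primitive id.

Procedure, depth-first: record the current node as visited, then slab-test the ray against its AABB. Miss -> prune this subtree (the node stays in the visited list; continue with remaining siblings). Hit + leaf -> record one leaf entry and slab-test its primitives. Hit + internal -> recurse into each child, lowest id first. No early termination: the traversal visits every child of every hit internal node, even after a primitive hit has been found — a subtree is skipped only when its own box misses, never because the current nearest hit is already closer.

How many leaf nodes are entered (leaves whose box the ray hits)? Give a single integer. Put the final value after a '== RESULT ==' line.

Trace the traversal:
N0 x:[28,122/3] y:[-1,40] z:[68/3,110/3] -> hit [28,110/3], descend [4, 24]
  N4 x:[28,106/3] y:[-1,36] z:[86/3,107/3] -> hit [86/3,106/3], descend [9, 15]
    N9 x:[89/3,106/3] y:[-1,13] z:[94/3,107/3] -> miss, prune
    N15 x:[28,104/3] y:[16,36] z:[86/3,92/3] -> hit [86/3,92/3], descend [5, 14]
      N5 x:[103/3,104/3] y:[16,20] z:[89/3,30] -> miss, prune
      N14 x:[28,33] y:[26,36] z:[86/3,92/3] -> hit [86/3,92/3], descend [22, 26]
        N22 x:[28,29] y:[26,27] z:[89/3,92/3] -> miss, prune
        N26 x:[31,33] y:[33,36] z:[86/3,88/3] -> miss, prune
  N24 x:[103/3,122/3] y:[10,40] z:[68/3,110/3] -> hit [103/3,110/3], descend [13, 18]
    N13 x:[103/3,40] y:[33,40] z:[73/3,110/3] -> hit [103/3,110/3], descend [7, 16]
      N7 x:[107/3,40] y:[33,39] z:[89/3,110/3] -> hit [107/3,110/3], descend [3, 28]
        N3 x:[107/3,36] y:[33,36] z:[107/3,110/3] -> hit [107/3,36] leaf, test {P7@t=107/3}
        N28 x:[39,40] y:[38,39] z:[89/3,94/3] -> miss, prune
      N16 x:[103/3,113/3] y:[33,40] z:[73/3,29] -> miss, prune
    N18 x:[35,122/3] y:[10,30] z:[68/3,31] -> miss, prune

order=[0, 4, 9, 15, 5, 14, 22, 26, 24, 13, 7, 3, 28, 16, 18]  |boxes|=15  |leaves|=1  hit=P7

== RESULT ==
1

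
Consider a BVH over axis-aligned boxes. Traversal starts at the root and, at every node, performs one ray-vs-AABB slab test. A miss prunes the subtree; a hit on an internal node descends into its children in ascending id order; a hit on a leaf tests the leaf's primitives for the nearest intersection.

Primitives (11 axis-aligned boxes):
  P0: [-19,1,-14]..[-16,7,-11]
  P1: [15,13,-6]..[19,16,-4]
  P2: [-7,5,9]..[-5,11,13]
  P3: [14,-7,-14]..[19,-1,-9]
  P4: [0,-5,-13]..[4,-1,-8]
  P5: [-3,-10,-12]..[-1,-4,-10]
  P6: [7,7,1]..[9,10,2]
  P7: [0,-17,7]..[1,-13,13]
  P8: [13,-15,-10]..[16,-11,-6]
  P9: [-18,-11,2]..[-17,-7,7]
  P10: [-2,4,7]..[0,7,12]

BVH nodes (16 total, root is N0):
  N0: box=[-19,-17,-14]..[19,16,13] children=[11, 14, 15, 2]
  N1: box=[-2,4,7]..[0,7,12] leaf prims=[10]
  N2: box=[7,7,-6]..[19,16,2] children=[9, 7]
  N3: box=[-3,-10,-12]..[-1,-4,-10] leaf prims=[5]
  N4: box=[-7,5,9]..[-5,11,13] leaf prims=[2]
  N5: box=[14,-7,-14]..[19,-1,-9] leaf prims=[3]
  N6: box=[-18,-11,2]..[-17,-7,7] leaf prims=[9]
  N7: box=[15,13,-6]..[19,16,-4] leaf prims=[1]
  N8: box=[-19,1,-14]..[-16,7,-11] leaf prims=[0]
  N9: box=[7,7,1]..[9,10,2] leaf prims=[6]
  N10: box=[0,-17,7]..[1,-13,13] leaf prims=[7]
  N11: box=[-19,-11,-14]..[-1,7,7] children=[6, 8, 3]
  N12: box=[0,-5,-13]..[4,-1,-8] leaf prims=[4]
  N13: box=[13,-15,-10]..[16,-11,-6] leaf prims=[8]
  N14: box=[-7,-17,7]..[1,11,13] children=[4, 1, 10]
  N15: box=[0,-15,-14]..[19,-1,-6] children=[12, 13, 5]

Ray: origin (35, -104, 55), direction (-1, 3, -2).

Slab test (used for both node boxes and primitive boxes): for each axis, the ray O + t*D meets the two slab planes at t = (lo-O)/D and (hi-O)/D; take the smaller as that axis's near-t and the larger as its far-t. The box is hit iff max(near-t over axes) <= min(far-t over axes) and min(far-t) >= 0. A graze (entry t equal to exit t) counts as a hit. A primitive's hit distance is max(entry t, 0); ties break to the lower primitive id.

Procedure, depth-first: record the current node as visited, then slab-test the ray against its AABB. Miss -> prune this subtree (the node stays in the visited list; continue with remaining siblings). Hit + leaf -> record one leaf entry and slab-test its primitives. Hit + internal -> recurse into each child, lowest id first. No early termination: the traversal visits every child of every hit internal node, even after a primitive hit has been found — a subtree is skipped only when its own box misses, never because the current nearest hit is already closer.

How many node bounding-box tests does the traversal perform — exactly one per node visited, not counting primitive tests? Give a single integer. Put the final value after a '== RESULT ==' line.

Traverse from the root:
N0 x:[16,54] y:[29,40] z:[21,69/2] -> hit [29,69/2], descend [2, 11, 14, 15]
  N2 x:[16,28] y:[37,40] z:[53/2,61/2] -> miss, prune
  N11 x:[36,54] y:[31,37] z:[24,69/2] -> miss, prune
  N14 x:[34,42] y:[29,115/3] z:[21,24] -> miss, prune
  N15 x:[16,35] y:[89/3,103/3] z:[61/2,69/2] -> hit [61/2,103/3], descend [5, 12, 13]
    N5 x:[16,21] y:[97/3,103/3] z:[32,69/2] -> miss, prune
    N12 x:[31,35] y:[33,103/3] z:[63/2,34] -> hit [33,34] leaf, test {P4@t=33}
    N13 x:[19,22] y:[89/3,31] z:[61/2,65/2] -> miss, prune

Visited [0, 2, 11, 14, 15, 5, 12, 13]. Tests: 8 box, 1 leaf. Nearest: P4.

== RESULT ==
8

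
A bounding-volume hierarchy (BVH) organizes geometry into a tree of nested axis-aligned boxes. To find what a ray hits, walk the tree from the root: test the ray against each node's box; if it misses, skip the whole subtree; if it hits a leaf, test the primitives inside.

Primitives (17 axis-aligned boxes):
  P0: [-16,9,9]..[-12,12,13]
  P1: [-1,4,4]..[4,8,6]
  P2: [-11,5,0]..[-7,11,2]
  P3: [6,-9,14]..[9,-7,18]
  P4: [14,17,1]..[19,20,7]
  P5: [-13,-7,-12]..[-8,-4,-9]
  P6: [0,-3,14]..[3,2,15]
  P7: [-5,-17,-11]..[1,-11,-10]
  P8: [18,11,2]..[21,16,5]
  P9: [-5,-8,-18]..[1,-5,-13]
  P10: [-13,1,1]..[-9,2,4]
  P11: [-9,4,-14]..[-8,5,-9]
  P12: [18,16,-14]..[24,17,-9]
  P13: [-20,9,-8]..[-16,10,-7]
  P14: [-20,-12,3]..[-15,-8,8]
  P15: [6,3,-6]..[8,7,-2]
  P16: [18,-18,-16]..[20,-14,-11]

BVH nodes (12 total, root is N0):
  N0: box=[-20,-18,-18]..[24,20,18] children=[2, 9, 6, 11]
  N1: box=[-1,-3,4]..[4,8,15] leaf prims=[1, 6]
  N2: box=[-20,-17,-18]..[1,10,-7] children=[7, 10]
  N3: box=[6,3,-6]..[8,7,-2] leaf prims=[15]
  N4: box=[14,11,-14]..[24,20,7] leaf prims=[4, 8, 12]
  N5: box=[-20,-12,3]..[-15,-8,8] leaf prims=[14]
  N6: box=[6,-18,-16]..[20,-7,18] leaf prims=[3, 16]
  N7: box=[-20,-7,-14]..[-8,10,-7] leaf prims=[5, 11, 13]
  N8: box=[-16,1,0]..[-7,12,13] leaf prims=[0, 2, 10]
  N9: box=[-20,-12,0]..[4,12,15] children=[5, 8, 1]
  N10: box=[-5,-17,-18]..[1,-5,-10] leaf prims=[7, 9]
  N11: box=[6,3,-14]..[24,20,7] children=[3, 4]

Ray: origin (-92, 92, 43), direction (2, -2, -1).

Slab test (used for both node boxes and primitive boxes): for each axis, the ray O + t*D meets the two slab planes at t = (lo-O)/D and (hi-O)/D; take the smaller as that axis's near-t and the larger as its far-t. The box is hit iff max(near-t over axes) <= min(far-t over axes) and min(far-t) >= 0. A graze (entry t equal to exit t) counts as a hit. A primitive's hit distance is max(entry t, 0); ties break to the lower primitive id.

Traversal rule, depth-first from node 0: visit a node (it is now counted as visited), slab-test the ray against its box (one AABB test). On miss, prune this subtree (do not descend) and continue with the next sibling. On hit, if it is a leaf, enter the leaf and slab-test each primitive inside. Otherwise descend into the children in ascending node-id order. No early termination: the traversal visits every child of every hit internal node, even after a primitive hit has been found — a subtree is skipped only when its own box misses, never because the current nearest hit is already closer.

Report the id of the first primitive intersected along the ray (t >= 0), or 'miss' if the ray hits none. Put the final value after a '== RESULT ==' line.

Traverse from the root:
N0 x:[36,58] y:[36,55] z:[25,61] -> hit [36,55], descend [2, 6, 9, 11]
  N2 x:[36,93/2] y:[41,109/2] z:[50,61] -> miss, prune
  N6 x:[49,56] y:[99/2,55] z:[25,59] -> hit [99/2,55] leaf, test {P3(miss), P16@t=55}
  N9 x:[36,48] y:[40,52] z:[28,43] -> hit [40,43], descend [1, 5, 8]
    N1 x:[91/2,48] y:[42,95/2] z:[28,39] -> miss, prune
    N5 x:[36,77/2] y:[50,52] z:[35,40] -> miss, prune
    N8 x:[38,85/2] y:[40,91/2] z:[30,43] -> hit [40,85/2] leaf, test {P0(miss), P2@t=41, P10(miss)}
  N11 x:[49,58] y:[36,89/2] z:[36,57] -> miss, prune

8 AABB tests over nodes [0, 2, 6, 9, 1, 5, 8, 11]; 2 leaves entered; closest P2.

== RESULT ==
2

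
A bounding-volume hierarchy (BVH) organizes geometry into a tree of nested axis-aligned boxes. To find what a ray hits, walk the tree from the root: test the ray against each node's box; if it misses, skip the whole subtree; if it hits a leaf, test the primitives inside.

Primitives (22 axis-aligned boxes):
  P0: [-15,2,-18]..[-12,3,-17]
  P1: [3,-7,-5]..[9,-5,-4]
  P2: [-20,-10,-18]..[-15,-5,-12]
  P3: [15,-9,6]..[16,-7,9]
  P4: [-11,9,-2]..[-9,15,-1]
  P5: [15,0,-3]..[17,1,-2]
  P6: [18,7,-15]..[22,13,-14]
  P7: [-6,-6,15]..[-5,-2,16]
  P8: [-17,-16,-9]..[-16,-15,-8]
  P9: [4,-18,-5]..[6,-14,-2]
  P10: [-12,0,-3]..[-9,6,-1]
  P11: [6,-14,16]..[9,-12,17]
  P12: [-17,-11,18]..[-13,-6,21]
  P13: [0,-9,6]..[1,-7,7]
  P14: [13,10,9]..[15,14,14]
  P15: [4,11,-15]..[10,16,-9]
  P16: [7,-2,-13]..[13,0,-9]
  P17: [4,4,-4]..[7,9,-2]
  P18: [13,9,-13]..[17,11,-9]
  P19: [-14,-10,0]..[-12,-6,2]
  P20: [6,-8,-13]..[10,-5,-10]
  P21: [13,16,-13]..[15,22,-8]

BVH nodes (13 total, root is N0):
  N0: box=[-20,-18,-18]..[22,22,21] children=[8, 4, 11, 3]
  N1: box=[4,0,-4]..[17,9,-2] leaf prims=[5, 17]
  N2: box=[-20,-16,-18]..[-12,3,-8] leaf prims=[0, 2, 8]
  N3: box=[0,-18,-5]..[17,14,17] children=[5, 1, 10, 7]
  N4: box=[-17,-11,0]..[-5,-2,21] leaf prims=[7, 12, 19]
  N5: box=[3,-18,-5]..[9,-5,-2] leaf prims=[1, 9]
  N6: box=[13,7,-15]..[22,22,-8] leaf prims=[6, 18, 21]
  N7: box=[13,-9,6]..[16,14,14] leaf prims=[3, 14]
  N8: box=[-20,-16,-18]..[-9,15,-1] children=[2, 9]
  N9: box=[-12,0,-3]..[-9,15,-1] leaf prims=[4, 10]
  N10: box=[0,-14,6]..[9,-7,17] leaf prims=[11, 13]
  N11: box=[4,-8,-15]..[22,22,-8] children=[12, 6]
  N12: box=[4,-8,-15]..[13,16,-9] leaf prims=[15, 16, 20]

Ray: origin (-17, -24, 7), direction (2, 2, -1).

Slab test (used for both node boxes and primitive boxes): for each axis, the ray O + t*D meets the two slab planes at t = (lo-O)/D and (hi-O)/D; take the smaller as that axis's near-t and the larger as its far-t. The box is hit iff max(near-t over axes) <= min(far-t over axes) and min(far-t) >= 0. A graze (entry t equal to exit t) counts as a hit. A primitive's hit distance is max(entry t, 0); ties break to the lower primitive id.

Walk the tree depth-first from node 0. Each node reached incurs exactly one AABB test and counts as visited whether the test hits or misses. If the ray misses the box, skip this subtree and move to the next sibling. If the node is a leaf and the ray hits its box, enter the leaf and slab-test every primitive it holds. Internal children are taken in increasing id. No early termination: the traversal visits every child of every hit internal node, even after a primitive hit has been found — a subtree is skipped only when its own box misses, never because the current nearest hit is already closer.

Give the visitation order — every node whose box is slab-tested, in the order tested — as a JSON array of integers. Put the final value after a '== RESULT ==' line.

Walk:
N0 x:[-3/2,39/2] y:[3,23] z:[-14,25] -> hit [3,39/2], descend [3, 4, 8, 11]
  N3 x:[17/2,17] y:[3,19] z:[-10,12] -> hit [17/2,12], descend [1, 5, 7, 10]
    N1 x:[21/2,17] y:[12,33/2] z:[9,11] -> miss, prune
    N5 x:[10,13] y:[3,19/2] z:[9,12] -> miss, prune
    N7 x:[15,33/2] y:[15/2,19] z:[-7,1] -> miss, prune
    N10 x:[17/2,13] y:[5,17/2] z:[-10,1] -> miss, prune
  N4 x:[0,6] y:[13/2,11] z:[-14,7] -> miss, prune
  N8 x:[-3/2,4] y:[4,39/2] z:[8,25] -> miss, prune
  N11 x:[21/2,39/2] y:[8,23] z:[15,22] -> hit [15,39/2], descend [6, 12]
    N6 x:[15,39/2] y:[31/2,23] z:[15,22] -> hit [31/2,39/2] leaf, test {P6(miss), P18@t=33/2, P21(miss)}
    N12 x:[21/2,15] y:[8,20] z:[16,22] -> miss, prune

Summary -> nodes [0, 3, 1, 5, 7, 10, 4, 8, 11, 6, 12]; box-tests=11; leaf-entries=1; first=P18

== RESULT ==
[0, 3, 1, 5, 7, 10, 4, 8, 11, 6, 12]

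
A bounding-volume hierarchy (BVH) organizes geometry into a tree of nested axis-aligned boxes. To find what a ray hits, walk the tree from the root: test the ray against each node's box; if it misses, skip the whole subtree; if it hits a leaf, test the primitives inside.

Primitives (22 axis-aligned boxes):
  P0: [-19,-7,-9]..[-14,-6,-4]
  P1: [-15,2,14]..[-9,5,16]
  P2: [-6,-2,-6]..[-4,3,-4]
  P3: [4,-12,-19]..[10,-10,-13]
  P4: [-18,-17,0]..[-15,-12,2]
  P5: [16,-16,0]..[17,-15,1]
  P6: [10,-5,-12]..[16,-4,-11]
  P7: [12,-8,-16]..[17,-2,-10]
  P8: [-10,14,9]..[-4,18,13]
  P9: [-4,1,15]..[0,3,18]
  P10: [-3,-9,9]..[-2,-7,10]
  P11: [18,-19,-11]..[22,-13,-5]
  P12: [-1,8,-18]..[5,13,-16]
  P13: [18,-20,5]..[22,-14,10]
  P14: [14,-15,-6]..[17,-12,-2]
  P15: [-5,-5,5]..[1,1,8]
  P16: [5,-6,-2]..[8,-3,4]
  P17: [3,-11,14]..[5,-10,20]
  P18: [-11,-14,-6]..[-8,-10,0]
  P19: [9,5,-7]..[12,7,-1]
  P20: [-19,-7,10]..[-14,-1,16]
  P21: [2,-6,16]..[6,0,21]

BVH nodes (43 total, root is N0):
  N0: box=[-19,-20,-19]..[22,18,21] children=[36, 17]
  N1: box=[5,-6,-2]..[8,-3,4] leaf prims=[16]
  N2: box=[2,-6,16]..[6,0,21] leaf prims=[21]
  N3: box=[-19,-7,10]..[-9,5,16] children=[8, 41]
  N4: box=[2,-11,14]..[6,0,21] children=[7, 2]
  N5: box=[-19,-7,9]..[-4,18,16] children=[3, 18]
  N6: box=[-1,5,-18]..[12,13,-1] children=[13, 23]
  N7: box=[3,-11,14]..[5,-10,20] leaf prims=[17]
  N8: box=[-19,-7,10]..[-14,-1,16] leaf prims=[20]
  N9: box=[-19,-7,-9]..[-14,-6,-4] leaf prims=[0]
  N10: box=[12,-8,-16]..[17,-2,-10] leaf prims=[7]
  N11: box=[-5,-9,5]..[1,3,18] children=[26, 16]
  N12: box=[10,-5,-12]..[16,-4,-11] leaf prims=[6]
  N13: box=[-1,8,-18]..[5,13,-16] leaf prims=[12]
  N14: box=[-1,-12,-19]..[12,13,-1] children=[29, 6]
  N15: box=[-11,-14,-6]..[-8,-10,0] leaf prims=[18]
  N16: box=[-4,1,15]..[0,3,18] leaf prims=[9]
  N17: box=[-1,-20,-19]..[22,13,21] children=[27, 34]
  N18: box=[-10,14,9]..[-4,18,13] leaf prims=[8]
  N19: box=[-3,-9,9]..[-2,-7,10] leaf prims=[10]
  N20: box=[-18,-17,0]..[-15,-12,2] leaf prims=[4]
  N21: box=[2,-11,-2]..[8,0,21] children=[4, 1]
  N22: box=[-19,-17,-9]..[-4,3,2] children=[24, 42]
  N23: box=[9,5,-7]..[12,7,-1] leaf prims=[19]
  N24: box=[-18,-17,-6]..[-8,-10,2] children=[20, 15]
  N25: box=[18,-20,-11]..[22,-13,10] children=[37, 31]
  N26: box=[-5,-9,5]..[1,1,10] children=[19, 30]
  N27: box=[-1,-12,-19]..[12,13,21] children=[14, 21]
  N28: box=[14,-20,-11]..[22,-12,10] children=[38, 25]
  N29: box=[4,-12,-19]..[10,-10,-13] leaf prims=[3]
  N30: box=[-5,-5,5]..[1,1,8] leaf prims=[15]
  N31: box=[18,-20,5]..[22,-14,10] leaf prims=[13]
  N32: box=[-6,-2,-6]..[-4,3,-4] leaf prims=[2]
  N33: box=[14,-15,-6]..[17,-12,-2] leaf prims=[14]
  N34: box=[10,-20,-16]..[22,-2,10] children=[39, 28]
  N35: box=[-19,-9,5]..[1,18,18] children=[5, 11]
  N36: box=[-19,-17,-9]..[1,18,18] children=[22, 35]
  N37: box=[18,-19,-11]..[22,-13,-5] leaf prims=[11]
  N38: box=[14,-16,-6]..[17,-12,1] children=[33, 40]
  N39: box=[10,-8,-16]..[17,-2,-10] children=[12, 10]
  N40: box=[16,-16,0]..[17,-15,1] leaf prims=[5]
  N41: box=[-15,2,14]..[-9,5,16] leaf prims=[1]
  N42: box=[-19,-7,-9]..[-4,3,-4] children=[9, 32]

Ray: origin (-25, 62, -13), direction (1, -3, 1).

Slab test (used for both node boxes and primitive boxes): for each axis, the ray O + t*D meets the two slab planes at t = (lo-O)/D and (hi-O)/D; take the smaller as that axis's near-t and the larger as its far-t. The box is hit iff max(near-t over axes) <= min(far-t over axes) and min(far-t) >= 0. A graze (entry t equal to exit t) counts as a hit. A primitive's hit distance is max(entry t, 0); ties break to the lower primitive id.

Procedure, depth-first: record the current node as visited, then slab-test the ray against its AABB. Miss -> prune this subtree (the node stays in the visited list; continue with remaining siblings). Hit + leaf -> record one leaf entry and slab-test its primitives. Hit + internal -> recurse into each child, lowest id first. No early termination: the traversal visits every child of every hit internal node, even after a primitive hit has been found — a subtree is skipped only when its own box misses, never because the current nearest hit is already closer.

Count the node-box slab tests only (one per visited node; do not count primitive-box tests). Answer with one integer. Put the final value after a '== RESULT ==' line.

Trace the traversal:
N0 x:[6,47] y:[44/3,82/3] z:[-6,34] -> hit [44/3,82/3], descend [17, 36]
  N17 x:[24,47] y:[49/3,82/3] z:[-6,34] -> hit [24,82/3], descend [27, 34]
    N27 x:[24,37] y:[49/3,74/3] z:[-6,34] -> hit [24,74/3], descend [14, 21]
      N14 x:[24,37] y:[49/3,74/3] z:[-6,12] -> miss, prune
      N21 x:[27,33] y:[62/3,73/3] z:[11,34] -> miss, prune
    N34 x:[35,47] y:[64/3,82/3] z:[-3,23] -> miss, prune
  N36 x:[6,26] y:[44/3,79/3] z:[4,31] -> hit [44/3,26], descend [22, 35]
    N22 x:[6,21] y:[59/3,79/3] z:[4,15] -> miss, prune
    N35 x:[6,26] y:[44/3,71/3] z:[18,31] -> hit [18,71/3], descend [5, 11]
      N5 x:[6,21] y:[44/3,23] z:[22,29] -> miss, prune
      N11 x:[20,26] y:[59/3,71/3] z:[18,31] -> hit [20,71/3], descend [16, 26]
        N16 x:[21,25] y:[59/3,61/3] z:[28,31] -> miss, prune
        N26 x:[20,26] y:[61/3,71/3] z:[18,23] -> hit [61/3,23], descend [19, 30]
          N19 x:[22,23] y:[23,71/3] z:[22,23] -> hit [23,23] leaf, test {P10@t=23}
          N30 x:[20,26] y:[61/3,67/3] z:[18,21] -> hit [61/3,21] leaf, test {P15@t=61/3}

Summary -> nodes [0, 17, 27, 14, 21, 34, 36, 22, 35, 5, 11, 16, 26, 19, 30]; box-tests=15; leaf-entries=2; first=P15

== RESULT ==
15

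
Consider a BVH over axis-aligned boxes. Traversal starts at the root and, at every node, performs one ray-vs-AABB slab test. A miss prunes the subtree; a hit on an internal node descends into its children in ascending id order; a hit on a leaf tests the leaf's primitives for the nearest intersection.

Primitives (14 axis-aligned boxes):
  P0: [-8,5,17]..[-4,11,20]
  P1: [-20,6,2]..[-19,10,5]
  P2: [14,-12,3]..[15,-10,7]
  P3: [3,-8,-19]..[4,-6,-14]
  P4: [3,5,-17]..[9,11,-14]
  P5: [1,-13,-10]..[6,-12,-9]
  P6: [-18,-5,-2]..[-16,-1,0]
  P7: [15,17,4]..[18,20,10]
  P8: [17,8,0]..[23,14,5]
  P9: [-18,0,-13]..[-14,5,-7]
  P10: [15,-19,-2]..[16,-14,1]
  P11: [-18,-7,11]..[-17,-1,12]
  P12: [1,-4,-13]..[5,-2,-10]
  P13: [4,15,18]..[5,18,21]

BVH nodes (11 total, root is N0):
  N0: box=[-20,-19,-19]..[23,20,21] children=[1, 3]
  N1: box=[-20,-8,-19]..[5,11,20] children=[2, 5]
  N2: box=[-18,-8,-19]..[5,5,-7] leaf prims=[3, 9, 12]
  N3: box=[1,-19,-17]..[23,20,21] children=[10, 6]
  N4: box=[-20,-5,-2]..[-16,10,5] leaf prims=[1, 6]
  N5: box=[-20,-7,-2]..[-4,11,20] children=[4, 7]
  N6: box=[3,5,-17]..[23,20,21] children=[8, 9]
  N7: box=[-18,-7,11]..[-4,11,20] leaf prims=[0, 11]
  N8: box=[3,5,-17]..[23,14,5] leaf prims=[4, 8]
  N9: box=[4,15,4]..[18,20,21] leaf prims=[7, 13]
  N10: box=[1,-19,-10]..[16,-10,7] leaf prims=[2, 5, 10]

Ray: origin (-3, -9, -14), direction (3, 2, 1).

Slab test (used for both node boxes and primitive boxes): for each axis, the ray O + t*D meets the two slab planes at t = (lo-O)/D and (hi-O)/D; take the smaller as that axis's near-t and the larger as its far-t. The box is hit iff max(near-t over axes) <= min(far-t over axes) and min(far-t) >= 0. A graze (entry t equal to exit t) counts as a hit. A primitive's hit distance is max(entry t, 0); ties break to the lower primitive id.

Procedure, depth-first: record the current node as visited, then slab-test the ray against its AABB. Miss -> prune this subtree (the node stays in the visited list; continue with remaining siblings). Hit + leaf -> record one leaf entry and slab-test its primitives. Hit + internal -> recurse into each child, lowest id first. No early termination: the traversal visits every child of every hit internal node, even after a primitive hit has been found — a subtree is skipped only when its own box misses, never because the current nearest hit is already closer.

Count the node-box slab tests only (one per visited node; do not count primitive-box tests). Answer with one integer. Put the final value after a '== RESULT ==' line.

Traverse from the root:
N0 x:[-17/3,26/3] y:[-5,29/2] z:[-5,35] -> hit [-5,26/3], descend [1, 3]
  N1 x:[-17/3,8/3] y:[1/2,10] z:[-5,34] -> hit [1/2,8/3], descend [2, 5]
    N2 x:[-5,8/3] y:[1/2,7] z:[-5,7] -> hit [1/2,8/3] leaf, test {P3(miss), P9(miss), P12@t=5/2}
    N5 x:[-17/3,-1/3] y:[1,10] z:[12,34] -> miss, prune
  N3 x:[4/3,26/3] y:[-5,29/2] z:[-3,35] -> hit [4/3,26/3], descend [6, 10]
    N6 x:[2,26/3] y:[7,29/2] z:[-3,35] -> hit [7,26/3], descend [8, 9]
      N8 x:[2,26/3] y:[7,23/2] z:[-3,19] -> hit [7,26/3] leaf, test {P4(miss), P8(miss)}
      N9 x:[7/3,7] y:[12,29/2] z:[18,35] -> miss, prune
    N10 x:[4/3,19/3] y:[-5,-1/2] z:[4,21] -> miss, prune

9 AABB tests over nodes [0, 1, 2, 5, 3, 6, 8, 9, 10]; 2 leaves entered; closest P12.

== RESULT ==
9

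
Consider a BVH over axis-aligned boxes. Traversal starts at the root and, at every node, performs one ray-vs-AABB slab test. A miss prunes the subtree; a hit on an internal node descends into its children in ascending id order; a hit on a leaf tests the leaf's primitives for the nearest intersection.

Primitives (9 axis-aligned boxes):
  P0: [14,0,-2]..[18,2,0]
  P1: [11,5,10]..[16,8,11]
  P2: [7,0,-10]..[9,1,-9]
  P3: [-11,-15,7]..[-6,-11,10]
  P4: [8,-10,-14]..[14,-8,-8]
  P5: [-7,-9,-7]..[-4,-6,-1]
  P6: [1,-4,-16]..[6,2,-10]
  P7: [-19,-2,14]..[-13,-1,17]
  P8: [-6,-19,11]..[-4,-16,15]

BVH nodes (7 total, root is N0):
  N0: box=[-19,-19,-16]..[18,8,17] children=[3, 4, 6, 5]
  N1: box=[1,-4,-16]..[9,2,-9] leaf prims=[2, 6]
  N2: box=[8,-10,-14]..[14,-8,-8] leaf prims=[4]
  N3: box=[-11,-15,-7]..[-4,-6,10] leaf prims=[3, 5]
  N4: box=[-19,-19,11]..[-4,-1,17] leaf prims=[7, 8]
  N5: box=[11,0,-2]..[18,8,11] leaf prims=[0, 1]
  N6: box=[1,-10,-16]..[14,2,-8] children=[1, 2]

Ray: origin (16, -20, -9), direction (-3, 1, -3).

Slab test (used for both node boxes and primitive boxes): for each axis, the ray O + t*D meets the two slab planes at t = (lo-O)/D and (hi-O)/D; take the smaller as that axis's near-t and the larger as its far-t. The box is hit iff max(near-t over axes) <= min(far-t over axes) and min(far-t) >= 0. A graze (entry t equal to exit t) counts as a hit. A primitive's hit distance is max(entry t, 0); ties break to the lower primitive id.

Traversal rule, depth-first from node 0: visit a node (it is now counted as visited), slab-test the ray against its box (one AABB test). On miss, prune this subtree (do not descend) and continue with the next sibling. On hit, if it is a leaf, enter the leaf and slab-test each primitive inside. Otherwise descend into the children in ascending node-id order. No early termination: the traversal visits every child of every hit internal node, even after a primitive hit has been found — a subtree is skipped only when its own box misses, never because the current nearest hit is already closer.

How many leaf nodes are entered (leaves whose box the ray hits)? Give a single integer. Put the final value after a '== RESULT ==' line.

Traverse from the root:
N0 x:[-2/3,35/3] y:[1,28] z:[-26/3,7/3] -> hit [1,7/3], descend [3, 4, 5, 6]
  N3 x:[20/3,9] y:[5,14] z:[-19/3,-2/3] -> miss, prune
  N4 x:[20/3,35/3] y:[1,19] z:[-26/3,-20/3] -> miss, prune
  N5 x:[-2/3,5/3] y:[20,28] z:[-20/3,-7/3] -> miss, prune
  N6 x:[2/3,5] y:[10,22] z:[-1/3,7/3] -> miss, prune

order=[0, 3, 4, 5, 6]  |boxes|=5  |leaves|=0  hit=miss

== RESULT ==
0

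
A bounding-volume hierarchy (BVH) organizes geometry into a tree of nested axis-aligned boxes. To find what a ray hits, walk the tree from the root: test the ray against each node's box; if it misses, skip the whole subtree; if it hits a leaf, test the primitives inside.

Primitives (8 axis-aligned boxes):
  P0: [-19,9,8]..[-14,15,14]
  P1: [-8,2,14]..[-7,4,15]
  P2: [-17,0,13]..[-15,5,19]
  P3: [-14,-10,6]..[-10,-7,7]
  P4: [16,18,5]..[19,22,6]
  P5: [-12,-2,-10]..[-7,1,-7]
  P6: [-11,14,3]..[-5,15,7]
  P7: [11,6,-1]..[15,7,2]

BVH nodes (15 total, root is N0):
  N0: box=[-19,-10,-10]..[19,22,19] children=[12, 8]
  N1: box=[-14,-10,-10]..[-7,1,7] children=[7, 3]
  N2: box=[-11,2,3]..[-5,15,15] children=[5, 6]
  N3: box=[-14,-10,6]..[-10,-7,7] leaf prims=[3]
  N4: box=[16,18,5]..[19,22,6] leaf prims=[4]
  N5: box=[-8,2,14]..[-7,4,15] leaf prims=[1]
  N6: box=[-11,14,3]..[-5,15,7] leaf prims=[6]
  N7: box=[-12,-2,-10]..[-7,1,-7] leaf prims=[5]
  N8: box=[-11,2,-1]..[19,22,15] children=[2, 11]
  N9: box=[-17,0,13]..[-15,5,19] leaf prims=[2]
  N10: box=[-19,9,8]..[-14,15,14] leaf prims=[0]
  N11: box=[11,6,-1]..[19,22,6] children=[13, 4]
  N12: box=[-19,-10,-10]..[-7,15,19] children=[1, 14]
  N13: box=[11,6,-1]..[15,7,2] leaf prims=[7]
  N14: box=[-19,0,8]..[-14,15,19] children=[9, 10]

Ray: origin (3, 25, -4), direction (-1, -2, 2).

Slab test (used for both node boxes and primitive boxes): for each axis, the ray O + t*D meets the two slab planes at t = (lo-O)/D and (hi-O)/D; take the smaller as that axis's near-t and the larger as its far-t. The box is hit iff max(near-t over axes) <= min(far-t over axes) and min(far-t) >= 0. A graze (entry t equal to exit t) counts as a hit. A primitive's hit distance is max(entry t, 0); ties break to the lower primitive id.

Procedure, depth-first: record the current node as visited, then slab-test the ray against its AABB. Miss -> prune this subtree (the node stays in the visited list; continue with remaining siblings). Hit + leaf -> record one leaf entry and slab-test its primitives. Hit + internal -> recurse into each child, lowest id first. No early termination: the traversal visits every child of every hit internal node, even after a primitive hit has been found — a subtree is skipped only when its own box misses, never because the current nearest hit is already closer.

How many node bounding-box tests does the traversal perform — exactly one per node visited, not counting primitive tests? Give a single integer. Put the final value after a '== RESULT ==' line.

Traverse from the root:
N0 x:[-16,22] y:[3/2,35/2] z:[-3,23/2] -> hit [3/2,23/2], descend [8, 12]
  N8 x:[-16,14] y:[3/2,23/2] z:[3/2,19/2] -> hit [3/2,19/2], descend [2, 11]
    N2 x:[8,14] y:[5,23/2] z:[7/2,19/2] -> hit [8,19/2], descend [5, 6]
      N5 x:[10,11] y:[21/2,23/2] z:[9,19/2] -> miss, prune
      N6 x:[8,14] y:[5,11/2] z:[7/2,11/2] -> miss, prune
    N11 x:[-16,-8] y:[3/2,19/2] z:[3/2,5] -> miss, prune
  N12 x:[10,22] y:[5,35/2] z:[-3,23/2] -> hit [10,23/2], descend [1, 14]
    N1 x:[10,17] y:[12,35/2] z:[-3,11/2] -> miss, prune
    N14 x:[17,22] y:[5,25/2] z:[6,23/2] -> miss, prune

order=[0, 8, 2, 5, 6, 11, 12, 1, 14]  |boxes|=9  |leaves|=0  hit=miss

== RESULT ==
9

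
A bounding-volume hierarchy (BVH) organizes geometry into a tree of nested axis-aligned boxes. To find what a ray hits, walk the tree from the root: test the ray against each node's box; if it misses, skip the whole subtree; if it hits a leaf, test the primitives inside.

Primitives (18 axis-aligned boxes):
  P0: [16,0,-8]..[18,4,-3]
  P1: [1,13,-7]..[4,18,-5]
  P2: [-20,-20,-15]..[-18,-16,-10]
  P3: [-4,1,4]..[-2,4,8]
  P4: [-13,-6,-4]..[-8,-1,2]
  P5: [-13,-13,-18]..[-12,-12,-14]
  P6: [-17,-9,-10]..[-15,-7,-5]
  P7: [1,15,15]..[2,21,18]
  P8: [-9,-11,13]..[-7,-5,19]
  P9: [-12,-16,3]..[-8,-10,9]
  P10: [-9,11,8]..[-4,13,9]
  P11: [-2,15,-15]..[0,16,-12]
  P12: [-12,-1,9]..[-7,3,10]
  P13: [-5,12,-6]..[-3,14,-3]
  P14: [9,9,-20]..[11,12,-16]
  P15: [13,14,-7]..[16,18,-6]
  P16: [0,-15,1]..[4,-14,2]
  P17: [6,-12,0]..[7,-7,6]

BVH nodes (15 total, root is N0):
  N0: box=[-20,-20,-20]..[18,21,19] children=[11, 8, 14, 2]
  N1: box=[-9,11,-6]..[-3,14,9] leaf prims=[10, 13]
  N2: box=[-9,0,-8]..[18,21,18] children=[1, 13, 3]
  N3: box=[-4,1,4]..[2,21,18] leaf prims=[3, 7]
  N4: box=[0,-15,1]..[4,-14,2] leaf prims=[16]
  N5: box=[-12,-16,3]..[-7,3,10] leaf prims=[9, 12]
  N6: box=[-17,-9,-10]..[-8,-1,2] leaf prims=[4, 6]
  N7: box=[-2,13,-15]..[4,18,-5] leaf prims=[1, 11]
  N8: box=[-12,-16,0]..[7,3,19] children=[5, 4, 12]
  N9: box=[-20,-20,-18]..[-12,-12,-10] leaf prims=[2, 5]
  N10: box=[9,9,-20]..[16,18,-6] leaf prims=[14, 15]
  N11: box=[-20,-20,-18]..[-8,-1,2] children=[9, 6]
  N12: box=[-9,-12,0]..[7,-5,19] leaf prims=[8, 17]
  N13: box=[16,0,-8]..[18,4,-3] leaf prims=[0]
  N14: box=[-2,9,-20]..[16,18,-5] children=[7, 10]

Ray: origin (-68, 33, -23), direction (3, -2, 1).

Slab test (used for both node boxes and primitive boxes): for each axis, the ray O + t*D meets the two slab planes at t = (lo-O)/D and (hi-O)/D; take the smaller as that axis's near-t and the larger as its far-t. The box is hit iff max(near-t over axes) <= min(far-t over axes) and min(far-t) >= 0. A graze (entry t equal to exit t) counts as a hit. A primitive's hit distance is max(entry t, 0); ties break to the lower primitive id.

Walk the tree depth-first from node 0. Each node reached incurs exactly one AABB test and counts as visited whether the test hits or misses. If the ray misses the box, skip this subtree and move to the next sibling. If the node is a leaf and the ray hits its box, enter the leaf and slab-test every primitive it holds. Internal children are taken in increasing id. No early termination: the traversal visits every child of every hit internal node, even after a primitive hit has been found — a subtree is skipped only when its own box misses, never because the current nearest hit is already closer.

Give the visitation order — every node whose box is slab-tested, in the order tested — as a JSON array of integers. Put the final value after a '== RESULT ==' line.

Walk:
N0 x:[16,86/3] y:[6,53/2] z:[3,42] -> hit [16,53/2], descend [2, 8, 11, 14]
  N2 x:[59/3,86/3] y:[6,33/2] z:[15,41] -> miss, prune
  N8 x:[56/3,25] y:[15,49/2] z:[23,42] -> hit [23,49/2], descend [4, 5, 12]
    N4 x:[68/3,24] y:[47/2,24] z:[24,25] -> hit [24,24] leaf, test {P16@t=24}
    N5 x:[56/3,61/3] y:[15,49/2] z:[26,33] -> miss, prune
    N12 x:[59/3,25] y:[19,45/2] z:[23,42] -> miss, prune
  N11 x:[16,20] y:[17,53/2] z:[5,25] -> hit [17,20], descend [6, 9]
    N6 x:[17,20] y:[17,21] z:[13,25] -> hit [17,20] leaf, test {P4@t=19, P6(miss)}
    N9 x:[16,56/3] y:[45/2,53/2] z:[5,13] -> miss, prune
  N14 x:[22,28] y:[15/2,12] z:[3,18] -> miss, prune

10 AABB tests over nodes [0, 2, 8, 4, 5, 12, 11, 6, 9, 14]; 2 leaves entered; closest P4.

== RESULT ==
[0, 2, 8, 4, 5, 12, 11, 6, 9, 14]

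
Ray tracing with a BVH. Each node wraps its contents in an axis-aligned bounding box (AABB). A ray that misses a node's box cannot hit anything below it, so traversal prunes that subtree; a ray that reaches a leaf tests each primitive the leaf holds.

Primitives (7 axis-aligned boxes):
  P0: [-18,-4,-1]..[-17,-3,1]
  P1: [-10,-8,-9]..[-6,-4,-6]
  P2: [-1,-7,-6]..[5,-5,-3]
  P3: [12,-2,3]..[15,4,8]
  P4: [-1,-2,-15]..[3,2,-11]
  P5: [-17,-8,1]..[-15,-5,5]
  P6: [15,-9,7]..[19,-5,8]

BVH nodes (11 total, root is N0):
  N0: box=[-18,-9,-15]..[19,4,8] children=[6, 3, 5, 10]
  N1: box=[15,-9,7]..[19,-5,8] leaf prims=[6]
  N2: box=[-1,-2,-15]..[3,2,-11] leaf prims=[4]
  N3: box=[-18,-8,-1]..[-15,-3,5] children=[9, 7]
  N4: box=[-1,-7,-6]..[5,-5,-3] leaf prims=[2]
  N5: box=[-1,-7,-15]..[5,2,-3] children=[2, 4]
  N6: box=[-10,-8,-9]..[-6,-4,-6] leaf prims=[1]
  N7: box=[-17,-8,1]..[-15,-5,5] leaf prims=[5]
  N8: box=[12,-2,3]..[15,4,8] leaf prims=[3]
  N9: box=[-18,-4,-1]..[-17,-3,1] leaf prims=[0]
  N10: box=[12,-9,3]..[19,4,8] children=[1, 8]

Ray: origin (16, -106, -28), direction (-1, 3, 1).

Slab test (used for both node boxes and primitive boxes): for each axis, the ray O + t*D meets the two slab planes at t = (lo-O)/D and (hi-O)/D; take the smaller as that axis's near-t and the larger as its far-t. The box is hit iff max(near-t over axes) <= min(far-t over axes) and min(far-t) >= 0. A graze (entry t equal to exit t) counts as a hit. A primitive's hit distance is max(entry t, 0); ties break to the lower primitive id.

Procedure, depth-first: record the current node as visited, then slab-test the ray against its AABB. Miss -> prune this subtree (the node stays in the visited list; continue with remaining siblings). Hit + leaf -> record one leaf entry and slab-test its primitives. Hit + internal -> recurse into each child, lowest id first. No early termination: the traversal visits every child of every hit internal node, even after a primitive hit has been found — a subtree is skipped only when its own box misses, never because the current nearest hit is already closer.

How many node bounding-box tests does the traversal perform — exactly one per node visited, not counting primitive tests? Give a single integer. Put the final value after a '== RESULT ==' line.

Trace the traversal:
N0 x:[-3,34] y:[97/3,110/3] z:[13,36] -> hit [97/3,34], descend [3, 5, 6, 10]
  N3 x:[31,34] y:[98/3,103/3] z:[27,33] -> hit [98/3,33], descend [7, 9]
    N7 x:[31,33] y:[98/3,101/3] z:[29,33] -> hit [98/3,33] leaf, test {P5@t=98/3}
    N9 x:[33,34] y:[34,103/3] z:[27,29] -> miss, prune
  N5 x:[11,17] y:[33,36] z:[13,25] -> miss, prune
  N6 x:[22,26] y:[98/3,34] z:[19,22] -> miss, prune
  N10 x:[-3,4] y:[97/3,110/3] z:[31,36] -> miss, prune

order=[0, 3, 7, 9, 5, 6, 10]  |boxes|=7  |leaves|=1  hit=P5

== RESULT ==
7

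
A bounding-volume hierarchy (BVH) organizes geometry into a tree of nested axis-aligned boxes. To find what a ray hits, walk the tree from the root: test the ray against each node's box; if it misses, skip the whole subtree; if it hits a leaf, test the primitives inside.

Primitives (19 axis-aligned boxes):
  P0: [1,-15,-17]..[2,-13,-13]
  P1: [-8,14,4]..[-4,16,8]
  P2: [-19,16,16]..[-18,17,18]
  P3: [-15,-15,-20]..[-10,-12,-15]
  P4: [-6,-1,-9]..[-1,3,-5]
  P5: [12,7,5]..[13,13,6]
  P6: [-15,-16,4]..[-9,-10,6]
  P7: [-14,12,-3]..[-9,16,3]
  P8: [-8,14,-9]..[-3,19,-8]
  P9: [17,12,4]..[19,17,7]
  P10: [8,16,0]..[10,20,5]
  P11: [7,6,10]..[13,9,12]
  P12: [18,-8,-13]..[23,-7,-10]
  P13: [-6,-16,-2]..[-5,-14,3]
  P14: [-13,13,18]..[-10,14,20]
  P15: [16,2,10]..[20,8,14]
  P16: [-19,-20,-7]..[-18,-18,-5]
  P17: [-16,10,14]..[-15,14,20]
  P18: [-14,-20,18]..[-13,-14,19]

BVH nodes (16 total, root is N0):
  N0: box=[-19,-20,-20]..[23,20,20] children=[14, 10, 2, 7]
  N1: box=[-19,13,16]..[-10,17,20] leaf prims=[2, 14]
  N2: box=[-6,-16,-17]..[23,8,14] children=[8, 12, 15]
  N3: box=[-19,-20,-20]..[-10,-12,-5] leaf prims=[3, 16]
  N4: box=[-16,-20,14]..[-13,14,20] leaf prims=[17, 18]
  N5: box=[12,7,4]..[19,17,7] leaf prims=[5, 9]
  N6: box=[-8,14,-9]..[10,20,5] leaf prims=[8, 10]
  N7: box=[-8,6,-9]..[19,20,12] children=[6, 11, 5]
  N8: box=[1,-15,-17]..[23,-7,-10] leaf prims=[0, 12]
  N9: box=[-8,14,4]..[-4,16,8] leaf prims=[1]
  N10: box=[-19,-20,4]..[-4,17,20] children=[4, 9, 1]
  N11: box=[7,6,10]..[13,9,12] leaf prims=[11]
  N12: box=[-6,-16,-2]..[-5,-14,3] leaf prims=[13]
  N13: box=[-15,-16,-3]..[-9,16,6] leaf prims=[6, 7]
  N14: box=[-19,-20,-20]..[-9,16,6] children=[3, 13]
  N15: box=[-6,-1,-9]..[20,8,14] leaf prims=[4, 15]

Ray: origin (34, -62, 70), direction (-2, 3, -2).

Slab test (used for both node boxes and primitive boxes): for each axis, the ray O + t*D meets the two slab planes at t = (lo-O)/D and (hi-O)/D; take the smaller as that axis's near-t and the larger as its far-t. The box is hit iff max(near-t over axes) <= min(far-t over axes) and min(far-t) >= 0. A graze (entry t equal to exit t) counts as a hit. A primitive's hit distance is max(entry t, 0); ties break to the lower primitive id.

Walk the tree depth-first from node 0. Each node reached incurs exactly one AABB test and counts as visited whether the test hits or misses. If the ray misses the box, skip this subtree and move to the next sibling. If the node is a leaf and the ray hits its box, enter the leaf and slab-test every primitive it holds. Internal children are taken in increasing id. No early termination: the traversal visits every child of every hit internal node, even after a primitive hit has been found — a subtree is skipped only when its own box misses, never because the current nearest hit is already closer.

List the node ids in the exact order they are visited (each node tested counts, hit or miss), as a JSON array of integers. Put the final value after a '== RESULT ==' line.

Traverse from the root:
N0 x:[11/2,53/2] y:[14,82/3] z:[25,45] -> hit [25,53/2], descend [2, 7, 10, 14]
  N2 x:[11/2,20] y:[46/3,70/3] z:[28,87/2] -> miss, prune
  N7 x:[15/2,21] y:[68/3,82/3] z:[29,79/2] -> miss, prune
  N10 x:[19,53/2] y:[14,79/3] z:[25,33] -> hit [25,79/3], descend [1, 4, 9]
    N1 x:[22,53/2] y:[25,79/3] z:[25,27] -> hit [25,79/3] leaf, test {P2@t=26, P14(miss)}
    N4 x:[47/2,25] y:[14,76/3] z:[25,28] -> hit [25,25] leaf, test {P17@t=25, P18(miss)}
    N9 x:[19,21] y:[76/3,26] z:[31,33] -> miss, prune
  N14 x:[43/2,53/2] y:[14,26] z:[32,45] -> miss, prune

Visited [0, 2, 7, 10, 1, 4, 9, 14]. Tests: 8 box, 2 leaf. Nearest: P17.

== RESULT ==
[0, 2, 7, 10, 1, 4, 9, 14]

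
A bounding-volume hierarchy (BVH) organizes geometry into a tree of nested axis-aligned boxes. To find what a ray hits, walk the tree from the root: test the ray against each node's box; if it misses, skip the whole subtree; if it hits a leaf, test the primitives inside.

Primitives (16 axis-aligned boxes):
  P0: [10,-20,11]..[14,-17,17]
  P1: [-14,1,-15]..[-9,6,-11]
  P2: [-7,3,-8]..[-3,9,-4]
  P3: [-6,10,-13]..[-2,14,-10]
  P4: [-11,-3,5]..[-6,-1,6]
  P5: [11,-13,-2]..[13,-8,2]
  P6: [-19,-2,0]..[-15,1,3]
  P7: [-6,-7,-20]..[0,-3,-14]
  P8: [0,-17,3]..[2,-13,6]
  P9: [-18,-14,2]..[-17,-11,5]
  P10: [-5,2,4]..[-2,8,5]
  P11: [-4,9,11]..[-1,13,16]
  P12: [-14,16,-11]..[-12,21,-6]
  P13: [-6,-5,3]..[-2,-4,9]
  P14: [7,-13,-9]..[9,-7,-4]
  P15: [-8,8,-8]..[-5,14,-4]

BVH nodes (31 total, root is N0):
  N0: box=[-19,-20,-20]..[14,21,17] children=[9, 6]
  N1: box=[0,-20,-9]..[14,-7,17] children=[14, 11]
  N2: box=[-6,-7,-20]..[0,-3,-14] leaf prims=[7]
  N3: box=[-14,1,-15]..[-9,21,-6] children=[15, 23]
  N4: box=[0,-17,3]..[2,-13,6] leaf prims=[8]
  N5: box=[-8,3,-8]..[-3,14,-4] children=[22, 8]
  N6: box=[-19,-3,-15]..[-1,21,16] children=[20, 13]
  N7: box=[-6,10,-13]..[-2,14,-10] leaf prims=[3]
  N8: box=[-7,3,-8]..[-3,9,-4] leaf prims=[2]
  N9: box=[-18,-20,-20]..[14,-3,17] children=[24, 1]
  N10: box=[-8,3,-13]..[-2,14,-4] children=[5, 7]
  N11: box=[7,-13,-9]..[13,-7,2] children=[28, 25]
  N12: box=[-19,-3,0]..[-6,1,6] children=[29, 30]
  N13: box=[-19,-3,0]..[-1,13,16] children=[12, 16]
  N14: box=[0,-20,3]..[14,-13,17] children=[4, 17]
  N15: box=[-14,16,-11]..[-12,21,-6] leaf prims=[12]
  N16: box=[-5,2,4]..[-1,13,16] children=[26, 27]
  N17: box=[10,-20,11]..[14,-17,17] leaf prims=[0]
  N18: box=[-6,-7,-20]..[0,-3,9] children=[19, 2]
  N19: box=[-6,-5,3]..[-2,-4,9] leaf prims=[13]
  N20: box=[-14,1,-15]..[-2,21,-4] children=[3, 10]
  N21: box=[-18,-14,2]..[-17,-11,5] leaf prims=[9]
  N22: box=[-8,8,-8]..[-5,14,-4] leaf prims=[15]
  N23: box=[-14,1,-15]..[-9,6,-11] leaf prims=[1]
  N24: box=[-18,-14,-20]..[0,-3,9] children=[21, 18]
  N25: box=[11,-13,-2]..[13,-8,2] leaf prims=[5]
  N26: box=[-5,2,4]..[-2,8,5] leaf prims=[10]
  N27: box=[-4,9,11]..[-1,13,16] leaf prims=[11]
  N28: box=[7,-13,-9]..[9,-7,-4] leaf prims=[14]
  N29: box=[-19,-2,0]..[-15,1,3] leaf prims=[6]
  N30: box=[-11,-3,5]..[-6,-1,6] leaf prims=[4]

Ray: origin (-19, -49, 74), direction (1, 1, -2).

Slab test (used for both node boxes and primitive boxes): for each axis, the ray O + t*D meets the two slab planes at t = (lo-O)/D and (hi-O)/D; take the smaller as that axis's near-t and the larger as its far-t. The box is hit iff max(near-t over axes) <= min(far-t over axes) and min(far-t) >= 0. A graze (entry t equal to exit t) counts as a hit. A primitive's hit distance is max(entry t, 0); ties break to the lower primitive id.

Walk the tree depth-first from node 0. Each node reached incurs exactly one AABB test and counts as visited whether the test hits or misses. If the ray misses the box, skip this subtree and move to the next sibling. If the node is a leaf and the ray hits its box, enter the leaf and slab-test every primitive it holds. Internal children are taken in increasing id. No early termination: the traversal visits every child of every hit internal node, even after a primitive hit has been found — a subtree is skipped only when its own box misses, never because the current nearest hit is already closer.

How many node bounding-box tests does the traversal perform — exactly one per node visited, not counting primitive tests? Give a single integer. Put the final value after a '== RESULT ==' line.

Trace the traversal:
N0 x:[0,33] y:[29,70] z:[57/2,47] -> hit [29,33], descend [6, 9]
  N6 x:[0,18] y:[46,70] z:[29,89/2] -> miss, prune
  N9 x:[1,33] y:[29,46] z:[57/2,47] -> hit [29,33], descend [1, 24]
    N1 x:[19,33] y:[29,42] z:[57/2,83/2] -> hit [29,33], descend [11, 14]
      N11 x:[26,32] y:[36,42] z:[36,83/2] -> miss, prune
      N14 x:[19,33] y:[29,36] z:[57/2,71/2] -> hit [29,33], descend [4, 17]
        N4 x:[19,21] y:[32,36] z:[34,71/2] -> miss, prune
        N17 x:[29,33] y:[29,32] z:[57/2,63/2] -> hit [29,63/2] leaf, test {P0@t=29}
    N24 x:[1,19] y:[35,46] z:[65/2,47] -> miss, prune

Summary -> nodes [0, 6, 9, 1, 11, 14, 4, 17, 24]; box-tests=9; leaf-entries=1; first=P0

== RESULT ==
9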